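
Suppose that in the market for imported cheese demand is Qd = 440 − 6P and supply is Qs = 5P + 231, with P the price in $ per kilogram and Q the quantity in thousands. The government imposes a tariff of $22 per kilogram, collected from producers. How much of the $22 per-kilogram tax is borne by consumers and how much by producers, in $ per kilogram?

Consumers bear $10 per kilogram; producers bear $12 per kilogram.

Without the tax, 440 − 6P = 5P + 231 gives 11P = 209, so P* = $19 and Q* = 326.
With the tax collected from producers, supply shifts: Qs = 5(P − 22) + 231.
Solving gives Q = 266 with consumers paying $29 and producers receiving $7 (the $22 wedge).
Burden on consumers: $10; on producers: $12. (They sum to $22.)
The less price-elastic side of the market bears the larger share of a per-unit tax.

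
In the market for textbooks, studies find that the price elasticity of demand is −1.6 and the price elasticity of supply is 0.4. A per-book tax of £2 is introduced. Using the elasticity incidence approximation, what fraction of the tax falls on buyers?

Incidence ratio: buyers' share ≈ εs / (εs + |εd|) = 0.4 / (0.4 + 1.6) = 0.2.
Supply is the less elastic side, so buyers bear the smaller share.

Buyers' share ≈ 0.2.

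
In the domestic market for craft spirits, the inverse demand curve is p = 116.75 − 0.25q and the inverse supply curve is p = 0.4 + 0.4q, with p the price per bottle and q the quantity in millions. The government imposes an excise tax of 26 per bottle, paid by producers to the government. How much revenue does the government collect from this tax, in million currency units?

Inverting to q(p) form: qd = 467 − 4p; qs = 2.5p − 1.
Without the tax, 467 − 4p = 2.5p − 1 gives 6.5p = 468, so p* = 72 and q* = 179.
With the tax collected from producers, supply shifts: qs = 2.5(p − 26) − 1.
New equilibrium: buyers pay 82, producers receive 56, q = 139. (Wedge: pb − ps = 26.)
Revenue = t · Q = 26 · 139 = 3614.

Tax revenue = 3614 million.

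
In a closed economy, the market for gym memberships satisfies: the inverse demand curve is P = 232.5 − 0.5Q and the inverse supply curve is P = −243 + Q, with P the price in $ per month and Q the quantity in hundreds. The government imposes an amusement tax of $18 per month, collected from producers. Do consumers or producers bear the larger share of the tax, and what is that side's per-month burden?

Producers bear the larger share: $12 per month.

Rewrite in direct form: Qd = 465 − 2P and Qs = P + 243.
Without the tax, 465 − 2P = P + 243 gives 3P = 222, so P* = $74 and Q* = 317.
With the tax collected from producers, supply shifts: Qs = (P − 18) + 243.
New equilibrium: consumers pay $80, producers receive $62, Q = 305. (Wedge: Pb − Ps = 18.)
Per-month burden: consumers $6, producers $12.
Producers take the larger share because supply is less price-elastic here (demand slope 2 vs supply slope 1).
The less price-elastic side of the market bears the larger share of a per-unit tax.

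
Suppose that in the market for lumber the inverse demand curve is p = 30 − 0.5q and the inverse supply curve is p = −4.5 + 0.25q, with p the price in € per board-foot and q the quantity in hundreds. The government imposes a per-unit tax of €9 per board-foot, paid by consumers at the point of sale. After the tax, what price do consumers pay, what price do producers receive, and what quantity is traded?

Consumers pay €13; producers receive €4; quantity = 34.

Inverting to q(p) form: qd = 60 − 2p; qs = 4p + 18.
Before the tax: set 60 − 2p = 4p + 18 → p* = €7, q* = 46.
With the tax collected from consumers, demand (in seller-price terms) shifts: qd = 60 − 2(p + 9).
New equilibrium: consumers pay €13, producers receive €4, q = 34. (Wedge: pb − ps = 9.)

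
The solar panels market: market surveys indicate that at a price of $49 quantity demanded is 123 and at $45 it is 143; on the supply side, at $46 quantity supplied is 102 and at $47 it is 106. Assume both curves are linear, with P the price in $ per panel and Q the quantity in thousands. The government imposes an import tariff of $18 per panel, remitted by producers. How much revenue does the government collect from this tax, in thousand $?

Demand slope: (143 − 123)/(45 − 49) = -5, so Qd = 368 − 5P.
Supply slope: (106 − 102)/(47 − 46) = 4, so Qs = 4P − 82.
Without the tax, 368 − 5P = 4P − 82 gives 9P = 450, so P* = $50 and Q* = 118.
With the tax collected from producers, supply shifts: Qs = 4(P − 18) − 82.
Solving gives Q = 78 with buyers paying $58 and producers receiving $40 (the $18 wedge).
Revenue = t · Q = 18 · 78 = $1404.

Tax revenue = $1404 thousand.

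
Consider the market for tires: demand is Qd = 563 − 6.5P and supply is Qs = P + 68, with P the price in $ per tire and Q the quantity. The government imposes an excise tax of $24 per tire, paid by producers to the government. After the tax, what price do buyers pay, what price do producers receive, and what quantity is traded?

Before the tax: set 563 − 6.5P = P + 68 → P* = $66, Q* = 134.
With the tax collected from producers, supply shifts: Qs = (P − 24) + 68.
New equilibrium: buyers pay $69.2, producers receive $45.2, Q = 113.2. (Wedge: Pb − Ps = 24.)

Buyers pay $69.2; producers receive $45.2; quantity = 113.2.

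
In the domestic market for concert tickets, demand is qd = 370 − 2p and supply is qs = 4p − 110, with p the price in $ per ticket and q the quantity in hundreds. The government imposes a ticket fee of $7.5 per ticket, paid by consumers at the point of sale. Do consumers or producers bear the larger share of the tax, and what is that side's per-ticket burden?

Without the tax, 370 − 2p = 4p − 110 gives 6p = 480, so p* = $80 and q* = 210.
With the tax collected from consumers, demand (in seller-price terms) shifts: qd = 370 − 2(p + 7.5).
Solving gives q = 200 with consumers paying $85 and producers receiving $77.5 (the $7.5 wedge).
Per-ticket burden: consumers $5, producers $2.5.
Consumers take the larger share because demand is less price-elastic here (demand slope 2 vs supply slope 4).

Consumers bear the larger share: $5 per ticket.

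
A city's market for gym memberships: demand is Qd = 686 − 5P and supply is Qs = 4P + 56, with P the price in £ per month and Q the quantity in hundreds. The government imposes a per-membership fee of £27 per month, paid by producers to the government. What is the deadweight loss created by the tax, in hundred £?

Deadweight loss = £810 hundred.

Before the tax: set 686 − 5P = 4P + 56 → P* = £70, Q* = 336.
With the tax collected from producers, supply shifts: Qs = 4(P − 27) + 56.
New equilibrium: buyers pay £82, producers receive £55, Q = 276. (Wedge: Pb − Ps = 27.)
Quantity falls by |ΔQ| = |336 − 276| = 60.
DWL = ½ · t · |ΔQ| = ½ · 27 · 60 = £810.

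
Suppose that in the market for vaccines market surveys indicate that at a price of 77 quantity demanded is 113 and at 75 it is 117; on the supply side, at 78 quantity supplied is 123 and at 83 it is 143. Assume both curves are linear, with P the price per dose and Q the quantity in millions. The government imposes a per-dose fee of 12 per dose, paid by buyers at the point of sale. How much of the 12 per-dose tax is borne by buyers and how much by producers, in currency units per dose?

Demand slope: (117 − 113)/(75 − 77) = -2, so Qd = 267 − 2P.
Supply slope: (143 − 123)/(83 − 78) = 4, so Qs = 4P − 189.
Before the tax: set 267 − 2P = 4P − 189 → P* = 76, Q* = 115.
With the tax collected from buyers, demand (in seller-price terms) shifts: Qd = 267 − 2(P + 12).
Solving gives Q = 99 with buyers paying 84 and producers receiving 72 (the 12 wedge).
Burden on buyers: 8; on producers: 4. (They sum to 12.)

Buyers bear 8 per dose; producers bear 4 per dose.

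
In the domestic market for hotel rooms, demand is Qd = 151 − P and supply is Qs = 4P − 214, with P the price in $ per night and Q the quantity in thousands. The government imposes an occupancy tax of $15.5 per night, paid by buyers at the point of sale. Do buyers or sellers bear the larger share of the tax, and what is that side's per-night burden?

Before the tax: set 151 − P = 4P − 214 → P* = $73, Q* = 78.
With the tax collected from buyers, demand (in seller-price terms) shifts: Qd = 151 − (P + 15.5).
New equilibrium: buyers pay $85.4, sellers receive $69.9, Q = 65.6. (Wedge: Pb − Ps = 15.5.)
Per-night burden: buyers $12.4, sellers $3.1.
Buyers take the larger share because demand is less price-elastic here (demand slope 1 vs supply slope 4).
The less price-elastic side of the market bears the larger share of a per-unit tax.

Buyers bear the larger share: $12.4 per night.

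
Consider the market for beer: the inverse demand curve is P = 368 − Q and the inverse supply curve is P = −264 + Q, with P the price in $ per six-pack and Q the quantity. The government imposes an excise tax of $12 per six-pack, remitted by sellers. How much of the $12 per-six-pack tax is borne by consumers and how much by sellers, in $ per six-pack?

Consumers bear $6 per six-pack; sellers bear $6 per six-pack.

Rewrite in direct form: Qd = 368 − P and Qs = P + 264.
Before the tax: set 368 − P = P + 264 → P* = $52, Q* = 316.
With the tax collected from sellers, supply shifts: Qs = (P − 12) + 264.
New equilibrium: consumers pay $58, sellers receive $46, Q = 310. (Wedge: Pb − Ps = 12.)
Burden on consumers: $6; on sellers: $6. (They sum to $12.)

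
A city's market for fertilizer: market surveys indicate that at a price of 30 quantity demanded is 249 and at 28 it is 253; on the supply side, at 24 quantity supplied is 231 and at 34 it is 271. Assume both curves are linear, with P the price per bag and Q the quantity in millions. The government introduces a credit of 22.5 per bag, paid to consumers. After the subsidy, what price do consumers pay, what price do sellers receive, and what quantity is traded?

Demand slope: (253 − 249)/(28 − 30) = -2, so Qd = 309 − 2P.
Supply slope: (271 − 231)/(34 − 24) = 4, so Qs = 4P + 135.
Without the subsidy, 309 − 2P = 4P + 135 gives 6P = 174, so P* = 29 and Q* = 251.
With a per-unit subsidy paid to consumers, each effectively pays P − 22.5, so demand becomes Qd = 309 − 2(P − 22.5).
Solving gives Q = 281 with consumers paying 14 and sellers receiving 36.5 (the 22.5 wedge).

Consumers pay 14; sellers receive 36.5; quantity = 281.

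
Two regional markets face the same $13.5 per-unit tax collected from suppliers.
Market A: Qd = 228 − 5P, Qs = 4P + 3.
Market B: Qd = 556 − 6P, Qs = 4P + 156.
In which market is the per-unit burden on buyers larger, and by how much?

Market A, by $0.6.

Market A: pre-tax P* = $25, Q* = 103; post-tax Q = 73; per-unit burden on buyers = $6.
Market B: pre-tax P* = $40, Q* = 316; post-tax Q = 283.6; per-unit burden on buyers = $5.4.
Difference: $6 vs $5.4 → market A is larger by $0.6.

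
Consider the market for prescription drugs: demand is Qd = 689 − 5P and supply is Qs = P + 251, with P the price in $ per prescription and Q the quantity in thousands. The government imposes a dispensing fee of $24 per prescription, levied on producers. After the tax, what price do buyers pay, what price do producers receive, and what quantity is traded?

Buyers pay $77; producers receive $53; quantity = 304.

Without the tax, 689 − 5P = P + 251 gives 6P = 438, so P* = $73 and Q* = 324.
With the tax collected from producers, supply shifts: Qs = (P − 24) + 251.
Solving gives Q = 304 with buyers paying $77 and producers receiving $53 (the $24 wedge).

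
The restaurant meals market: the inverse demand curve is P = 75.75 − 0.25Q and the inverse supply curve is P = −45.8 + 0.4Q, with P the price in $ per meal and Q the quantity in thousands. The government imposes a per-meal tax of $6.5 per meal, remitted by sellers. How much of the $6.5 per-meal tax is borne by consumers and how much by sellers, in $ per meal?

Consumers bear $2.5 per meal; sellers bear $4 per meal.

Inverting to Q(P) form: Qd = 303 − 4P; Qs = 2.5P + 114.5.
Without the tax, 303 − 4P = 2.5P + 114.5 gives 6.5P = 188.5, so P* = $29 and Q* = 187.
With the tax collected from sellers, supply shifts: Qs = 2.5(P − 6.5) + 114.5.
Solving gives Q = 177 with consumers paying $31.5 and sellers receiving $25 (the $6.5 wedge).
Burden on consumers: $2.5; on sellers: $4. (They sum to $6.5.)
The less price-elastic side of the market bears the larger share of a per-unit tax.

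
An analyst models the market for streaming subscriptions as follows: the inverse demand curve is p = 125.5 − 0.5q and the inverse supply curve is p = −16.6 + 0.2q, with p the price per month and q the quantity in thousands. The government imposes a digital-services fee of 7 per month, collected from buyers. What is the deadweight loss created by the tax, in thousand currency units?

Inverting to q(p) form: qd = 251 − 2p; qs = 5p + 83.
Without the tax, 251 − 2p = 5p + 83 gives 7p = 168, so p* = 24 and q* = 203.
With the tax collected from buyers, demand (in seller-price terms) shifts: qd = 251 − 2(p + 7).
New equilibrium: buyers pay 29, sellers receive 22, q = 193. (Wedge: pb − ps = 7.)
Quantity falls by |ΔQ| = |203 − 193| = 10.
DWL = ½ · t · |ΔQ| = ½ · 7 · 10 = 35.

Deadweight loss = 35 thousand.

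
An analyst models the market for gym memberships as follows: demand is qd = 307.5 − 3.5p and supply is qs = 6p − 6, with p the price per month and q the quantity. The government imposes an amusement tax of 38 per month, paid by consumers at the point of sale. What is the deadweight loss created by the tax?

Without the tax, 307.5 − 3.5p = 6p − 6 gives 9.5p = 313.5, so p* = 33 and q* = 192.
With the tax collected from consumers, demand (in seller-price terms) shifts: qd = 307.5 − 3.5(p + 38).
New equilibrium: consumers pay 57, sellers receive 19, q = 108. (Wedge: pb − ps = 38.)
Quantity falls by |ΔQ| = |192 − 108| = 84.
DWL = ½ · t · |ΔQ| = ½ · 38 · 84 = 1596.

Deadweight loss = 1596.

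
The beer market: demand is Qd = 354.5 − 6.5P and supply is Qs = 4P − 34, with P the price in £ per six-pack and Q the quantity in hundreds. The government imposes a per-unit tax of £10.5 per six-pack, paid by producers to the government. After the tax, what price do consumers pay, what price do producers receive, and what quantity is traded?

Consumers pay £41; producers receive £30.5; quantity = 88.

Before the tax: set 354.5 − 6.5P = 4P − 34 → P* = £37, Q* = 114.
With the tax collected from producers, supply shifts: Qs = 4(P − 10.5) − 34.
Solving gives Q = 88 with consumers paying £41 and producers receiving £30.5 (the £10.5 wedge).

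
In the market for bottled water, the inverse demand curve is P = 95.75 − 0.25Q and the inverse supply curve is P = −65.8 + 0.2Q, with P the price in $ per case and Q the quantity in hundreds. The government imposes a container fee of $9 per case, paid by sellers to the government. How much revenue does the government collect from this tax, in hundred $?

Rewrite in direct form: Qd = 383 − 4P and Qs = 5P + 329.
Without the tax, 383 − 4P = 5P + 329 gives 9P = 54, so P* = $6 and Q* = 359.
With the tax collected from sellers, supply shifts: Qs = 5(P − 9) + 329.
New equilibrium: consumers pay $11, sellers receive $2, Q = 339. (Wedge: Pb − Ps = 9.)
Revenue = t · Q = 9 · 339 = $3051.

Tax revenue = $3051 hundred.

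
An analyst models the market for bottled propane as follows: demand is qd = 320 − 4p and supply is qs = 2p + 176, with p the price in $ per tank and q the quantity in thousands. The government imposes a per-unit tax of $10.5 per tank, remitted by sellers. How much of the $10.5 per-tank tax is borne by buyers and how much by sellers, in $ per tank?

Before the tax: set 320 − 4p = 2p + 176 → p* = $24, q* = 224.
With the tax collected from sellers, supply shifts: qs = 2(p − 10.5) + 176.
Solving gives q = 210 with buyers paying $27.5 and sellers receiving $17 (the $10.5 wedge).
Burden on buyers: $3.5; on sellers: $7. (They sum to $10.5.)
The less price-elastic side of the market bears the larger share of a per-unit tax.

Buyers bear $3.5 per tank; sellers bear $7 per tank.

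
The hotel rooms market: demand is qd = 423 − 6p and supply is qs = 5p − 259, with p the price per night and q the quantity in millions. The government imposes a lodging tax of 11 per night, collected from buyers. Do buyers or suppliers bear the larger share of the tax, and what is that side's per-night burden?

Suppliers bear the larger share: 6 per night.

Before the tax: set 423 − 6p = 5p − 259 → p* = 62, q* = 51.
With the tax collected from buyers, demand (in seller-price terms) shifts: qd = 423 − 6(p + 11).
Solving gives q = 21 with buyers paying 67 and suppliers receiving 56 (the 11 wedge).
Per-night burden: buyers 5, suppliers 6.
Suppliers take the larger share because supply is less price-elastic here (demand slope 6 vs supply slope 5).
The less price-elastic side of the market bears the larger share of a per-unit tax.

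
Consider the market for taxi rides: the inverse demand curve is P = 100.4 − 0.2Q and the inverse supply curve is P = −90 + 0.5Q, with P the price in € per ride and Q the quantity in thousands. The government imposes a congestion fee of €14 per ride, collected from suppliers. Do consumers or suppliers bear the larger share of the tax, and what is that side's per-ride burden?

Suppliers bear the larger share: €10 per ride.

Inverting to Q(P) form: Qd = 502 − 5P; Qs = 2P + 180.
Before the tax: set 502 − 5P = 2P + 180 → P* = €46, Q* = 272.
With the tax collected from suppliers, supply shifts: Qs = 2(P − 14) + 180.
New equilibrium: consumers pay €50, suppliers receive €36, Q = 252. (Wedge: Pb − Ps = 14.)
Per-ride burden: consumers €4, suppliers €10.
Suppliers take the larger share because supply is less price-elastic here (demand slope 5 vs supply slope 2).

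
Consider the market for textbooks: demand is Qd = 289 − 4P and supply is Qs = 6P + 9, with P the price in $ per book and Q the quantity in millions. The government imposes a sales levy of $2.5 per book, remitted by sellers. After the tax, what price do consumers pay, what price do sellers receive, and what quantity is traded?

Consumers pay $29.5; sellers receive $27; quantity = 171.

Without the tax, 289 − 4P = 6P + 9 gives 10P = 280, so P* = $28 and Q* = 177.
With the tax collected from sellers, supply shifts: Qs = 6(P − 2.5) + 9.
New equilibrium: consumers pay $29.5, sellers receive $27, Q = 171. (Wedge: Pb − Ps = 2.5.)
The less price-elastic side of the market bears the larger share of a per-unit tax.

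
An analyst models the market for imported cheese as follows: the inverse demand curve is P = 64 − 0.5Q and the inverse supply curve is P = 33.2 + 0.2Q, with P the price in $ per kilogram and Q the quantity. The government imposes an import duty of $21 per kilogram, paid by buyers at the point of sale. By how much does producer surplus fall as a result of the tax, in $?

Rewrite in direct form: Qd = 128 − 2P and Qs = 5P − 166.
Without the tax, 128 − 2P = 5P − 166 gives 7P = 294, so P* = $42 and Q* = 44.
With the tax collected from buyers, demand (in seller-price terms) shifts: Qd = 128 − 2(P + 21).
Solving gives Q = 14 with buyers paying $57 and producers receiving $36 (the $21 wedge).
ΔPS is the trapezoid between Q = 14 and Q = 44 of height $6: ½ · (44 + 14) · 6 = $174.

Producer surplus falls by $174.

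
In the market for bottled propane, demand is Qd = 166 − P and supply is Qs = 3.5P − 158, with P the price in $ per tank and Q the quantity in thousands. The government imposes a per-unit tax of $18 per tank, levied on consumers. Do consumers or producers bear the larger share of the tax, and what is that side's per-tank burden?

Without the tax, 166 − P = 3.5P − 158 gives 4.5P = 324, so P* = $72 and Q* = 94.
With the tax collected from consumers, demand (in seller-price terms) shifts: Qd = 166 − (P + 18).
New equilibrium: consumers pay $86, producers receive $68, Q = 80. (Wedge: Pb − Ps = 18.)
Per-tank burden: consumers $14, producers $4.
Consumers take the larger share because demand is less price-elastic here (demand slope 1 vs supply slope 3.5).
The less price-elastic side of the market bears the larger share of a per-unit tax.

Consumers bear the larger share: $14 per tank.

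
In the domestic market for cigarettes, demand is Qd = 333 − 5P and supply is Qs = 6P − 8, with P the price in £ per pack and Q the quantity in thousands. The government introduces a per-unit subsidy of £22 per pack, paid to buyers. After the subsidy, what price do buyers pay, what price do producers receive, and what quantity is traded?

Buyers pay £19; producers receive £41; quantity = 238.

Without the subsidy, 333 − 5P = 6P − 8 gives 11P = 341, so P* = £31 and Q* = 178.
With a per-unit subsidy paid to buyers, each effectively pays P − 22, so demand becomes Qd = 333 − 5(P − 22).
New equilibrium: buyers pay £19, producers receive £41, Q = 238. (Wedge: Pb − Ps = −22.)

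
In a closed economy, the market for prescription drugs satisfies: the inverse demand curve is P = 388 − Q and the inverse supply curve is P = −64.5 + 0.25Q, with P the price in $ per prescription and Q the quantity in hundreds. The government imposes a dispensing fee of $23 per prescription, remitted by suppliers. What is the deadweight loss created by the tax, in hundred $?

Inverting to Q(P) form: Qd = 388 − P; Qs = 4P + 258.
Without the tax, 388 − P = 4P + 258 gives 5P = 130, so P* = $26 and Q* = 362.
With the tax collected from suppliers, supply shifts: Qs = 4(P − 23) + 258.
New equilibrium: consumers pay $44.4, suppliers receive $21.4, Q = 343.6. (Wedge: Pb − Ps = 23.)
Quantity falls by |ΔQ| = |362 − 343.6| = 18.4.
DWL = ½ · t · |ΔQ| = ½ · 23 · 18.4 = $211.6.

Deadweight loss = $211.6 hundred.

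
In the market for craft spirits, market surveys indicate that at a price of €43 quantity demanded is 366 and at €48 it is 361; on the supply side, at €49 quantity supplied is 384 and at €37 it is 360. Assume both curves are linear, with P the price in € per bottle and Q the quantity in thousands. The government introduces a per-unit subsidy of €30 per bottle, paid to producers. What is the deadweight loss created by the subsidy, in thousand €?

Demand slope: (361 − 366)/(48 − 43) = -1, so Qd = 409 − P.
Supply slope: (360 − 384)/(37 − 49) = 2, so Qs = 2P + 286.
Before the subsidy: set 409 − P = 2P + 286 → P* = €41, Q* = 368.
With a per-unit subsidy paid to producers, each receives P + 30 per unit sold, so supply becomes Qs = 2(P + 30) + 286.
New equilibrium: buyers pay €21, producers receive €51, Q = 388. (Wedge: Pb − Ps = −30.)
Quantity rises by |ΔQ| = |368 − 388| = 20.
DWL = ½ · t · |ΔQ| = ½ · 30 · 20 = €300.

Deadweight loss = €300 thousand.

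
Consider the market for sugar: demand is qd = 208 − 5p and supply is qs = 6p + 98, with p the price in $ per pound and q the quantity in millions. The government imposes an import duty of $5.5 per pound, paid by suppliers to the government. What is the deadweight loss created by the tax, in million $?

Without the tax, 208 − 5p = 6p + 98 gives 11p = 110, so p* = $10 and q* = 158.
With the tax collected from suppliers, supply shifts: qs = 6(p − 5.5) + 98.
New equilibrium: consumers pay $13, suppliers receive $7.5, q = 143. (Wedge: pb − ps = 5.5.)
Quantity falls by |ΔQ| = |158 − 143| = 15.
DWL = ½ · t · |ΔQ| = ½ · 5.5 · 15 = $41.25.

Deadweight loss = $41.25 million.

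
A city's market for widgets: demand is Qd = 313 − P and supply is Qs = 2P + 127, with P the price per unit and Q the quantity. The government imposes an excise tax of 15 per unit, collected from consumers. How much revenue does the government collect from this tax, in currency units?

Before the tax: set 313 − P = 2P + 127 → P* = 62, Q* = 251.
With the tax collected from consumers, demand (in seller-price terms) shifts: Qd = 313 − (P + 15).
Solving gives Q = 241 with consumers paying 72 and producers receiving 57 (the 15 wedge).
Revenue = t · Q = 15 · 241 = 3615.

Tax revenue = 3615.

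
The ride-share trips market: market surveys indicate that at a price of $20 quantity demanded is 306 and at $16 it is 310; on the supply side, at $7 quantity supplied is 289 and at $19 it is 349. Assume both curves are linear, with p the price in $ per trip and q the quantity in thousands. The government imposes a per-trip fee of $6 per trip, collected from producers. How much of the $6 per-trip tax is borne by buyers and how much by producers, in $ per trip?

Demand slope: (310 − 306)/(16 − 20) = -1, so qd = 326 − p.
Supply slope: (349 − 289)/(19 − 7) = 5, so qs = 5p + 254.
Without the tax, 326 − p = 5p + 254 gives 6p = 72, so p* = $12 and q* = 314.
With the tax collected from producers, supply shifts: qs = 5(p − 6) + 254.
New equilibrium: buyers pay $17, producers receive $11, q = 309. (Wedge: pb − ps = 6.)
Burden on buyers: $5; on producers: $1. (They sum to $6.)

Buyers bear $5 per trip; producers bear $1 per trip.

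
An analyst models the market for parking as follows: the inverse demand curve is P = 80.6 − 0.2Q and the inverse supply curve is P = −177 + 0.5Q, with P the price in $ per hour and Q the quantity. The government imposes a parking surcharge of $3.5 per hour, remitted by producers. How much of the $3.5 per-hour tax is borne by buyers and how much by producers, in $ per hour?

Inverting to Q(P) form: Qd = 403 − 5P; Qs = 2P + 354.
Before the tax: set 403 − 5P = 2P + 354 → P* = $7, Q* = 368.
With the tax collected from producers, supply shifts: Qs = 2(P − 3.5) + 354.
Solving gives Q = 363 with buyers paying $8 and producers receiving $4.5 (the $3.5 wedge).
Burden on buyers: $1; on producers: $2.5. (They sum to $3.5.)

Buyers bear $1 per hour; producers bear $2.5 per hour.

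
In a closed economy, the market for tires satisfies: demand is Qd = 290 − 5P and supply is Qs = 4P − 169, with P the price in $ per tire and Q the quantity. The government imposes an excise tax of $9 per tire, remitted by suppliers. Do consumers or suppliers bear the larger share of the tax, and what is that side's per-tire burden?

Suppliers bear the larger share: $5 per tire.

Before the tax: set 290 − 5P = 4P − 169 → P* = $51, Q* = 35.
With the tax collected from suppliers, supply shifts: Qs = 4(P − 9) − 169.
Solving gives Q = 15 with consumers paying $55 and suppliers receiving $46 (the $9 wedge).
Per-tire burden: consumers $4, suppliers $5.
Suppliers take the larger share because supply is less price-elastic here (demand slope 5 vs supply slope 4).
The less price-elastic side of the market bears the larger share of a per-unit tax.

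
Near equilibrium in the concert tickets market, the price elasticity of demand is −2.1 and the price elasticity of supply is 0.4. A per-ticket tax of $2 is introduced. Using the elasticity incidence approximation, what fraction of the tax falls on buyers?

Incidence ratio: buyers' share ≈ εs / (εs + |εd|) = 0.4 / (0.4 + 2.1) = 0.16.
Supply is the less elastic side, so buyers bear the smaller share.

Buyers' share ≈ 0.16.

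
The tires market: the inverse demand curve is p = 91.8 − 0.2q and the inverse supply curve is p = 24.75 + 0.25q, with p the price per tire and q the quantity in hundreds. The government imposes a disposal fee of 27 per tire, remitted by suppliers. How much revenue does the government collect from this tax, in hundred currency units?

Tax revenue = 2403 hundred.

Inverting to q(p) form: qd = 459 − 5p; qs = 4p − 99.
Before the tax: set 459 − 5p = 4p − 99 → p* = 62, q* = 149.
With the tax collected from suppliers, supply shifts: qs = 4(p − 27) − 99.
New equilibrium: consumers pay 74, suppliers receive 47, q = 89. (Wedge: pb − ps = 27.)
Revenue = t · Q = 27 · 89 = 2403.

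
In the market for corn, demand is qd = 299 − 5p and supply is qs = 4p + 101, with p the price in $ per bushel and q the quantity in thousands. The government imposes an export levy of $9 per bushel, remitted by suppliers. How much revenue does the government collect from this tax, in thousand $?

Tax revenue = $1521 thousand.

Before the tax: set 299 − 5p = 4p + 101 → p* = $22, q* = 189.
With the tax collected from suppliers, supply shifts: qs = 4(p − 9) + 101.
Solving gives q = 169 with consumers paying $26 and suppliers receiving $17 (the $9 wedge).
Revenue = t · Q = 9 · 169 = $1521.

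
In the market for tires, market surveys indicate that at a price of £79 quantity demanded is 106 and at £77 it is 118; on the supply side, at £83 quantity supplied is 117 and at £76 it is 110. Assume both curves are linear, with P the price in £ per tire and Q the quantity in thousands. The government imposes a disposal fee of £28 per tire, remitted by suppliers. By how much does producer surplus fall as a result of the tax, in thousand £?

Producer surplus falls by £2400 thousand.

Demand slope: (118 − 106)/(77 − 79) = -6, so Qd = 580 − 6P.
Supply slope: (110 − 117)/(76 − 83) = 1, so Qs = P + 34.
Before the tax: set 580 − 6P = P + 34 → P* = £78, Q* = 112.
With the tax collected from suppliers, supply shifts: Qs = (P − 28) + 34.
Solving gives Q = 88 with consumers paying £82 and suppliers receiving £54 (the £28 wedge).
ΔPS is the trapezoid between Q = 88 and Q = 112 of height £24: ½ · (112 + 88) · 24 = £2400.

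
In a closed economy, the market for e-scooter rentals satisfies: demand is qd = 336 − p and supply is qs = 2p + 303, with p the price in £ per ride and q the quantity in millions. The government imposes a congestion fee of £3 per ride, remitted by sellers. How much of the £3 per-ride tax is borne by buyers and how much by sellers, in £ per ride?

Before the tax: set 336 − p = 2p + 303 → p* = £11, q* = 325.
With the tax collected from sellers, supply shifts: qs = 2(p − 3) + 303.
Solving gives q = 323 with buyers paying £13 and sellers receiving £10 (the £3 wedge).
Burden on buyers: £2; on sellers: £1. (They sum to £3.)

Buyers bear £2 per ride; sellers bear £1 per ride.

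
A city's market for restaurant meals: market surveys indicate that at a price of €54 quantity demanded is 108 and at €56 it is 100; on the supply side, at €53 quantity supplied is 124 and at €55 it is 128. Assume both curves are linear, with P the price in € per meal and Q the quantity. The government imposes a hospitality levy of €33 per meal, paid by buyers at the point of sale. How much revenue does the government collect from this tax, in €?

Tax revenue = €2508.

Demand slope: (100 − 108)/(56 − 54) = -4, so Qd = 324 − 4P.
Supply slope: (128 − 124)/(55 − 53) = 2, so Qs = 2P + 18.
Without the tax, 324 − 4P = 2P + 18 gives 6P = 306, so P* = €51 and Q* = 120.
With the tax collected from buyers, demand (in seller-price terms) shifts: Qd = 324 − 4(P + 33).
New equilibrium: buyers pay €62, sellers receive €29, Q = 76. (Wedge: Pb − Ps = 33.)
Revenue = t · Q = 33 · 76 = €2508.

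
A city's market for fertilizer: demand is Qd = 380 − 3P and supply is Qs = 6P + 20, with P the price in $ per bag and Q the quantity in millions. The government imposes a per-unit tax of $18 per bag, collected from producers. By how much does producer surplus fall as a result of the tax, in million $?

Without the tax, 380 − 3P = 6P + 20 gives 9P = 360, so P* = $40 and Q* = 260.
With the tax collected from producers, supply shifts: Qs = 6(P − 18) + 20.
Solving gives Q = 224 with consumers paying $52 and producers receiving $34 (the $18 wedge).
ΔPS is the trapezoid between Q = 224 and Q = 260 of height $6: ½ · (260 + 224) · 6 = $1452.

Producer surplus falls by $1452 million.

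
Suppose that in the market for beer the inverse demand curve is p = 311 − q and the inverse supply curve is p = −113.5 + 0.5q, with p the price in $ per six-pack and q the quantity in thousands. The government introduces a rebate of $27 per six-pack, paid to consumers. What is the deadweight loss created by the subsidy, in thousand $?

Rewrite in direct form: qd = 311 − p and qs = 2p + 227.
Before the subsidy: set 311 − p = 2p + 227 → p* = $28, q* = 283.
With a per-unit subsidy paid to consumers, each effectively pays p − 27, so demand becomes qd = 311 − (p − 27).
Solving gives q = 301 with consumers paying $10 and sellers receiving $37 (the $27 wedge).
Quantity rises by |ΔQ| = |283 − 301| = 18.
DWL = ½ · t · |ΔQ| = ½ · 27 · 18 = $243.

Deadweight loss = $243 thousand.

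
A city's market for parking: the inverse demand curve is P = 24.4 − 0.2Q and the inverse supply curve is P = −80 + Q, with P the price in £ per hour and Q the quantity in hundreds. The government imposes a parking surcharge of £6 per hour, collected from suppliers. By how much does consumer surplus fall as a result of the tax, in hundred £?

Consumer surplus falls by £84.5 hundred.

Rewrite in direct form: Qd = 122 − 5P and Qs = P + 80.
Without the tax, 122 − 5P = P + 80 gives 6P = 42, so P* = £7 and Q* = 87.
With the tax collected from suppliers, supply shifts: Qs = (P − 6) + 80.
Solving gives Q = 82 with consumers paying £8 and suppliers receiving £2 (the £6 wedge).
ΔCS is the trapezoid between Q = 82 and Q = 87 of height £1: ½ · (87 + 82) · 1 = £84.5.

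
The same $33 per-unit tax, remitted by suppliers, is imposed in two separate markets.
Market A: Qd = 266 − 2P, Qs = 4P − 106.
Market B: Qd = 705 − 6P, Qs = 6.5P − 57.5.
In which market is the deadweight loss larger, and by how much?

Market B, by $972.84.

Market A: pre-tax P* = $62, Q* = 142; post-tax Q = 98; deadweight loss = $726.
Market B: pre-tax P* = $61, Q* = 339; post-tax Q = 236.04; deadweight loss = $1698.84.
Difference: $726 vs $1698.84 → market B is larger by $972.84.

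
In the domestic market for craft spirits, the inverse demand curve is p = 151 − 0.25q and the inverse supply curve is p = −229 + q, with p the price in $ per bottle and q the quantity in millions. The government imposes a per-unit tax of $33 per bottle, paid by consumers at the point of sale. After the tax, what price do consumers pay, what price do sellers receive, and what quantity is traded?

Rewrite in direct form: qd = 604 − 4p and qs = p + 229.
Without the tax, 604 − 4p = p + 229 gives 5p = 375, so p* = $75 and q* = 304.
With the tax collected from consumers, demand (in seller-price terms) shifts: qd = 604 − 4(p + 33).
Solving gives q = 277.6 with consumers paying $81.6 and sellers receiving $48.6 (the $33 wedge).
The less price-elastic side of the market bears the larger share of a per-unit tax.

Consumers pay $81.6; sellers receive $48.6; quantity = 277.6.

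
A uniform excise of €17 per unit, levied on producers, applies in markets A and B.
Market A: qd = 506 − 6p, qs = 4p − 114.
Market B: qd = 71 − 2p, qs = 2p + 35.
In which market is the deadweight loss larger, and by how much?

Market A: pre-tax p* = €62, q* = 134; post-tax q = 93.2; deadweight loss = €346.8.
Market B: pre-tax p* = €9, q* = 53; post-tax q = 36; deadweight loss = €144.5.
Difference: €346.8 vs €144.5 → market A is larger by €202.3.

Market A, by €202.3.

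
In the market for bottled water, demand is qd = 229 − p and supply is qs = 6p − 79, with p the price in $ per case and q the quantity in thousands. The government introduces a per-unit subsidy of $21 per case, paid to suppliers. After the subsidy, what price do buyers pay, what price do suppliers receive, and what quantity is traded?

Without the subsidy, 229 − p = 6p − 79 gives 7p = 308, so p* = $44 and q* = 185.
With a per-unit subsidy paid to suppliers, each receives p + 21 per unit sold, so supply becomes qs = 6(p + 21) − 79.
Solving gives q = 203 with buyers paying $26 and suppliers receiving $47 (the $21 wedge).

Buyers pay $26; suppliers receive $47; quantity = 203.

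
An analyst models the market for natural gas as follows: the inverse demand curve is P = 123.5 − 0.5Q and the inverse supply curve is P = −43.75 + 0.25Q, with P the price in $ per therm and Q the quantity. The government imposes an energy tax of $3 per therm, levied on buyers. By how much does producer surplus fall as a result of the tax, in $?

Producer surplus falls by $221.

Inverting to Q(P) form: Qd = 247 − 2P; Qs = 4P + 175.
Before the tax: set 247 − 2P = 4P + 175 → P* = $12, Q* = 223.
With the tax collected from buyers, demand (in seller-price terms) shifts: Qd = 247 − 2(P + 3).
New equilibrium: buyers pay $14, producers receive $11, Q = 219. (Wedge: Pb − Ps = 3.)
ΔPS is the trapezoid between Q = 219 and Q = 223 of height $1: ½ · (223 + 219) · 1 = $221.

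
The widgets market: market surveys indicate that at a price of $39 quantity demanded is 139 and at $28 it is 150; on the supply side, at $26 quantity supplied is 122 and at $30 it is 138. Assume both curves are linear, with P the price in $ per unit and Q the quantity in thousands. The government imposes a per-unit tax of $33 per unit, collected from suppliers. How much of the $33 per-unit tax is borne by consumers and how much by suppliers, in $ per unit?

Demand slope: (150 − 139)/(28 − 39) = -1, so Qd = 178 − P.
Supply slope: (138 − 122)/(30 − 26) = 4, so Qs = 4P + 18.
Before the tax: set 178 − P = 4P + 18 → P* = $32, Q* = 146.
With the tax collected from suppliers, supply shifts: Qs = 4(P − 33) + 18.
New equilibrium: consumers pay $58.4, suppliers receive $25.4, Q = 119.6. (Wedge: Pb − Ps = 33.)
Burden on consumers: $26.4; on suppliers: $6.6. (They sum to $33.)
The less price-elastic side of the market bears the larger share of a per-unit tax.

Consumers bear $26.4 per unit; suppliers bear $6.6 per unit.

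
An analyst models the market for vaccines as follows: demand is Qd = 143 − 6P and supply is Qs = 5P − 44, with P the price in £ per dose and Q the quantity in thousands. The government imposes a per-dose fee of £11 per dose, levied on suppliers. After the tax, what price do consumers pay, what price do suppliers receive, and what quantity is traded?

Consumers pay £22; suppliers receive £11; quantity = 11.

Before the tax: set 143 − 6P = 5P − 44 → P* = £17, Q* = 41.
With the tax collected from suppliers, supply shifts: Qs = 5(P − 11) − 44.
Solving gives Q = 11 with consumers paying £22 and suppliers receiving £11 (the £11 wedge).
The less price-elastic side of the market bears the larger share of a per-unit tax.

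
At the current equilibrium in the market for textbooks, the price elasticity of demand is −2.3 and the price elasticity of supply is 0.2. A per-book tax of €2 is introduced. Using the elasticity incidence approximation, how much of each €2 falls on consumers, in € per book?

Incidence ratio: consumers' share ≈ εs / (εs + |εd|) = 0.2 / (0.2 + 2.3) = 0.08.
So consumers bear ≈ 0.08 × €2 = €0.16; sellers bear €1.84.

Consumers bear ≈ €0.16 per book.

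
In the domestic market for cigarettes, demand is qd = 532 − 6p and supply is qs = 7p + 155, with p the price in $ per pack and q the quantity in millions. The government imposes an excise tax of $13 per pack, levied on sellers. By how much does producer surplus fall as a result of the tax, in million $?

Without the tax, 532 − 6p = 7p + 155 gives 13p = 377, so p* = $29 and q* = 358.
With the tax collected from sellers, supply shifts: qs = 7(p − 13) + 155.
Solving gives q = 316 with consumers paying $36 and sellers receiving $23 (the $13 wedge).
ΔPS is the trapezoid between Q = 316 and Q = 358 of height $6: ½ · (358 + 316) · 6 = $2022.

Producer surplus falls by $2022 million.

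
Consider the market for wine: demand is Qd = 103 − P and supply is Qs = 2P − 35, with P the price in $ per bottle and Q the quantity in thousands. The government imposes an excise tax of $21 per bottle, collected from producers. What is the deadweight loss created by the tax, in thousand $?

Deadweight loss = $147 thousand.

Before the tax: set 103 − P = 2P − 35 → P* = $46, Q* = 57.
With the tax collected from producers, supply shifts: Qs = 2(P − 21) − 35.
Solving gives Q = 43 with buyers paying $60 and producers receiving $39 (the $21 wedge).
Quantity falls by |ΔQ| = |57 − 43| = 14.
DWL = ½ · t · |ΔQ| = ½ · 21 · 14 = $147.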